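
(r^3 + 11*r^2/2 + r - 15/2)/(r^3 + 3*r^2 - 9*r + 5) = (r + 3/2)/(r - 1)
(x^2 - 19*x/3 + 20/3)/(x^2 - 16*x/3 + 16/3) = (x - 5)/(x - 4)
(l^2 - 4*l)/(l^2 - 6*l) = (l - 4)/(l - 6)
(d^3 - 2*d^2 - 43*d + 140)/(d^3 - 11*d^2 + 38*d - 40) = (d + 7)/(d - 2)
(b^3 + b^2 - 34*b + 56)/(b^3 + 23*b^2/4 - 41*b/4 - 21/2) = 4*(b - 4)/(4*b + 3)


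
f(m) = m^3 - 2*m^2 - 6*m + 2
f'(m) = 3*m^2 - 4*m - 6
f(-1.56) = 2.70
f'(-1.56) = 7.54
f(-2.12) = -3.80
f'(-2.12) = 15.96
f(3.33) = -3.23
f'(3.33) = 13.95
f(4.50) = 25.62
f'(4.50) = 36.75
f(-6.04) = -255.07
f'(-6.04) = 127.60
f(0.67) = -2.62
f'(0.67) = -7.33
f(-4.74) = -120.99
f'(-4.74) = 80.36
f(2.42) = -10.06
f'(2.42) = 1.89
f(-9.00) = -835.00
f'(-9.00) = 273.00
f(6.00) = 110.00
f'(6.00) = 78.00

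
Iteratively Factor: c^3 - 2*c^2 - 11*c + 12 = (c - 4)*(c^2 + 2*c - 3) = (c - 4)*(c - 1)*(c + 3)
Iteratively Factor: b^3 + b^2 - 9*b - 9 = (b + 3)*(b^2 - 2*b - 3) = (b - 3)*(b + 3)*(b + 1)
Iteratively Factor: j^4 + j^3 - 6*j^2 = (j)*(j^3 + j^2 - 6*j) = j*(j + 3)*(j^2 - 2*j) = j^2*(j + 3)*(j - 2)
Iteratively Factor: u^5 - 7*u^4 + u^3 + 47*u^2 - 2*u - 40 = (u - 1)*(u^4 - 6*u^3 - 5*u^2 + 42*u + 40) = (u - 4)*(u - 1)*(u^3 - 2*u^2 - 13*u - 10) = (u - 5)*(u - 4)*(u - 1)*(u^2 + 3*u + 2) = (u - 5)*(u - 4)*(u - 1)*(u + 1)*(u + 2)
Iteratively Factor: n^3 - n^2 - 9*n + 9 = (n - 3)*(n^2 + 2*n - 3) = (n - 3)*(n - 1)*(n + 3)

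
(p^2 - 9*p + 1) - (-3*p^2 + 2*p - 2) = 4*p^2 - 11*p + 3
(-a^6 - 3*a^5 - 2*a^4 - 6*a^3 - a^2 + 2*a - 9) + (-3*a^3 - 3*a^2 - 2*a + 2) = -a^6 - 3*a^5 - 2*a^4 - 9*a^3 - 4*a^2 - 7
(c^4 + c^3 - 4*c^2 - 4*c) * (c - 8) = c^5 - 7*c^4 - 12*c^3 + 28*c^2 + 32*c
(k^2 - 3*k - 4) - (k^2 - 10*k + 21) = 7*k - 25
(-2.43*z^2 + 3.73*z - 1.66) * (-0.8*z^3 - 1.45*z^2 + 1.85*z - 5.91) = 1.944*z^5 + 0.5395*z^4 - 8.576*z^3 + 23.6688*z^2 - 25.1153*z + 9.8106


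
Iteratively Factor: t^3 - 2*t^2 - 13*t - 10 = (t + 1)*(t^2 - 3*t - 10) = (t - 5)*(t + 1)*(t + 2)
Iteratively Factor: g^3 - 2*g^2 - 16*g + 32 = (g - 4)*(g^2 + 2*g - 8) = (g - 4)*(g - 2)*(g + 4)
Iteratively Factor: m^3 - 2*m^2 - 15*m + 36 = (m + 4)*(m^2 - 6*m + 9) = (m - 3)*(m + 4)*(m - 3)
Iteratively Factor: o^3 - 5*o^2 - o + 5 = (o - 1)*(o^2 - 4*o - 5) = (o - 5)*(o - 1)*(o + 1)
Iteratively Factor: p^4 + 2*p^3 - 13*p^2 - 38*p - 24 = (p + 1)*(p^3 + p^2 - 14*p - 24) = (p + 1)*(p + 3)*(p^2 - 2*p - 8) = (p + 1)*(p + 2)*(p + 3)*(p - 4)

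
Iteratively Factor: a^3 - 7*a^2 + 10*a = (a - 5)*(a^2 - 2*a) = (a - 5)*(a - 2)*(a)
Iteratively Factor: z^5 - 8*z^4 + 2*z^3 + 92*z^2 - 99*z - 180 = (z - 4)*(z^4 - 4*z^3 - 14*z^2 + 36*z + 45) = (z - 4)*(z - 3)*(z^3 - z^2 - 17*z - 15) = (z - 5)*(z - 4)*(z - 3)*(z^2 + 4*z + 3) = (z - 5)*(z - 4)*(z - 3)*(z + 3)*(z + 1)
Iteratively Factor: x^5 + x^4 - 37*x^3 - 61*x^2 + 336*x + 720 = (x + 4)*(x^4 - 3*x^3 - 25*x^2 + 39*x + 180) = (x + 3)*(x + 4)*(x^3 - 6*x^2 - 7*x + 60) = (x + 3)^2*(x + 4)*(x^2 - 9*x + 20) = (x - 5)*(x + 3)^2*(x + 4)*(x - 4)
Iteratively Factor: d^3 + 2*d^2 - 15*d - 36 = (d + 3)*(d^2 - d - 12) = (d - 4)*(d + 3)*(d + 3)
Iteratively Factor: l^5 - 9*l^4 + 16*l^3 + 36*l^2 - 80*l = (l)*(l^4 - 9*l^3 + 16*l^2 + 36*l - 80) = l*(l - 2)*(l^3 - 7*l^2 + 2*l + 40) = l*(l - 2)*(l + 2)*(l^2 - 9*l + 20) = l*(l - 5)*(l - 2)*(l + 2)*(l - 4)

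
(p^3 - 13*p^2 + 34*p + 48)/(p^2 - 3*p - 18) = (p^2 - 7*p - 8)/(p + 3)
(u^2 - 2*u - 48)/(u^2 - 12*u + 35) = (u^2 - 2*u - 48)/(u^2 - 12*u + 35)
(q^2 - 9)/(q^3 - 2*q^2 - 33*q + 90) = (q + 3)/(q^2 + q - 30)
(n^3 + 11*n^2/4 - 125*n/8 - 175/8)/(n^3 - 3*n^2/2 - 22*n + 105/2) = (n + 5/4)/(n - 3)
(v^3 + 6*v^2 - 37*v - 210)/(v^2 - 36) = (v^2 + 12*v + 35)/(v + 6)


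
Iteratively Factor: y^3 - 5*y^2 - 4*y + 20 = (y + 2)*(y^2 - 7*y + 10) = (y - 5)*(y + 2)*(y - 2)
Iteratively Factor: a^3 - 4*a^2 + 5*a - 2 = (a - 1)*(a^2 - 3*a + 2) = (a - 1)^2*(a - 2)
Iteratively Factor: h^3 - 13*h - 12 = (h - 4)*(h^2 + 4*h + 3) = (h - 4)*(h + 3)*(h + 1)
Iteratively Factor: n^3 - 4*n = (n + 2)*(n^2 - 2*n) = n*(n + 2)*(n - 2)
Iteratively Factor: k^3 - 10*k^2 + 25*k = (k)*(k^2 - 10*k + 25) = k*(k - 5)*(k - 5)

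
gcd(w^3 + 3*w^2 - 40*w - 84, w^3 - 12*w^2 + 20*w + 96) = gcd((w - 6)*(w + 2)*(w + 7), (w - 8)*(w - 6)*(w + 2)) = w^2 - 4*w - 12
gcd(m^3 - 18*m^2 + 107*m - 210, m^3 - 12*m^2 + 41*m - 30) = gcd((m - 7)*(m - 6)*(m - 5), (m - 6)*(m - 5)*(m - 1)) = m^2 - 11*m + 30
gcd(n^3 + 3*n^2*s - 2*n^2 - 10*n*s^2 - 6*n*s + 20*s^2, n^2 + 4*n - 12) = n - 2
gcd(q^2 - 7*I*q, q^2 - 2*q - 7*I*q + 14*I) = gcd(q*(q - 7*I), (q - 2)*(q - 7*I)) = q - 7*I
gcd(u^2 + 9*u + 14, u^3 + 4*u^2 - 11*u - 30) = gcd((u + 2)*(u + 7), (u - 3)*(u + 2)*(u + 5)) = u + 2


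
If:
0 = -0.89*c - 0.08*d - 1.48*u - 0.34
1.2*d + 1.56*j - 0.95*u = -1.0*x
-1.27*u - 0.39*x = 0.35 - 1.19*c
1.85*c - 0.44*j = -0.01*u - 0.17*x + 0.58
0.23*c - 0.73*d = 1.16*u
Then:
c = 0.09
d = 0.52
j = -0.82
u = -0.31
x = 0.37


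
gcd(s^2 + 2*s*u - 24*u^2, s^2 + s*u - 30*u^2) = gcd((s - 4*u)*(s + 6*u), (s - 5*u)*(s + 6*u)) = s + 6*u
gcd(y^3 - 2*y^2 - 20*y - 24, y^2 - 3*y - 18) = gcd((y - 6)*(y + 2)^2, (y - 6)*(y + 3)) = y - 6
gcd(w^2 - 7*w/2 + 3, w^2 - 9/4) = w - 3/2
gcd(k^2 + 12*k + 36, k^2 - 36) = k + 6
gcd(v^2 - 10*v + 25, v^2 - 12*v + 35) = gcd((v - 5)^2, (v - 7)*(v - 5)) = v - 5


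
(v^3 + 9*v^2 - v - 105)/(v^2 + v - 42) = (v^2 + 2*v - 15)/(v - 6)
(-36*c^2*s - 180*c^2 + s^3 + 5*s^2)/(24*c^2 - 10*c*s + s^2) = (6*c*s + 30*c + s^2 + 5*s)/(-4*c + s)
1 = 1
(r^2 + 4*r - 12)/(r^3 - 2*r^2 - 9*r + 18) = (r + 6)/(r^2 - 9)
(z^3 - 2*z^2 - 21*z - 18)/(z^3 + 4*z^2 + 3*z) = (z - 6)/z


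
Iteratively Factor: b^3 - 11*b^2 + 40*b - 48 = (b - 3)*(b^2 - 8*b + 16) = (b - 4)*(b - 3)*(b - 4)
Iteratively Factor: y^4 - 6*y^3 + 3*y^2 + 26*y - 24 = (y - 1)*(y^3 - 5*y^2 - 2*y + 24) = (y - 1)*(y + 2)*(y^2 - 7*y + 12) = (y - 4)*(y - 1)*(y + 2)*(y - 3)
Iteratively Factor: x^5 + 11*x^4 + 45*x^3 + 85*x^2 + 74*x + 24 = (x + 1)*(x^4 + 10*x^3 + 35*x^2 + 50*x + 24) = (x + 1)*(x + 4)*(x^3 + 6*x^2 + 11*x + 6) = (x + 1)*(x + 3)*(x + 4)*(x^2 + 3*x + 2) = (x + 1)^2*(x + 3)*(x + 4)*(x + 2)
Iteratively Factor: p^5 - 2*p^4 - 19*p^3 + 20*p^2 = (p - 1)*(p^4 - p^3 - 20*p^2) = (p - 5)*(p - 1)*(p^3 + 4*p^2) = p*(p - 5)*(p - 1)*(p^2 + 4*p) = p^2*(p - 5)*(p - 1)*(p + 4)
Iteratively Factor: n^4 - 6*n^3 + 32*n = (n - 4)*(n^3 - 2*n^2 - 8*n) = (n - 4)*(n + 2)*(n^2 - 4*n) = (n - 4)^2*(n + 2)*(n)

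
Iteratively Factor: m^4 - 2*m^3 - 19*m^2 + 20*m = (m)*(m^3 - 2*m^2 - 19*m + 20) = m*(m + 4)*(m^2 - 6*m + 5) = m*(m - 1)*(m + 4)*(m - 5)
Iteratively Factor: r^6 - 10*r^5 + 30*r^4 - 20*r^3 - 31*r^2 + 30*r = (r - 5)*(r^5 - 5*r^4 + 5*r^3 + 5*r^2 - 6*r) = (r - 5)*(r + 1)*(r^4 - 6*r^3 + 11*r^2 - 6*r) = r*(r - 5)*(r + 1)*(r^3 - 6*r^2 + 11*r - 6) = r*(r - 5)*(r - 2)*(r + 1)*(r^2 - 4*r + 3) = r*(r - 5)*(r - 2)*(r - 1)*(r + 1)*(r - 3)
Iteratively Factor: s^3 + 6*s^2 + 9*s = (s + 3)*(s^2 + 3*s) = (s + 3)^2*(s)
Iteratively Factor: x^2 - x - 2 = (x - 2)*(x + 1)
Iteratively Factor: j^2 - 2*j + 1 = (j - 1)*(j - 1)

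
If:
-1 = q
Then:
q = -1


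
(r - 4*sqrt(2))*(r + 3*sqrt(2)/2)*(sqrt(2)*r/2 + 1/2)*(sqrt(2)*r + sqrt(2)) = r^4 - 2*sqrt(2)*r^3 + r^3 - 29*r^2/2 - 2*sqrt(2)*r^2 - 29*r/2 - 6*sqrt(2)*r - 6*sqrt(2)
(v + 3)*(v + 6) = v^2 + 9*v + 18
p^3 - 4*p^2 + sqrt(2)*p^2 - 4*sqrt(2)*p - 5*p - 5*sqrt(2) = (p - 5)*(p + 1)*(p + sqrt(2))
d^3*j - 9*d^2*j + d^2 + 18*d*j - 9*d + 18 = (d - 6)*(d - 3)*(d*j + 1)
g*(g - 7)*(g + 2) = g^3 - 5*g^2 - 14*g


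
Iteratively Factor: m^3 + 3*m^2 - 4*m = (m)*(m^2 + 3*m - 4) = m*(m + 4)*(m - 1)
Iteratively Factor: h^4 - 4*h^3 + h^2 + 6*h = (h)*(h^3 - 4*h^2 + h + 6) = h*(h - 3)*(h^2 - h - 2) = h*(h - 3)*(h - 2)*(h + 1)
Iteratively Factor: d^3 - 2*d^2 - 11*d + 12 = (d - 1)*(d^2 - d - 12) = (d - 1)*(d + 3)*(d - 4)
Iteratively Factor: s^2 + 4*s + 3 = (s + 3)*(s + 1)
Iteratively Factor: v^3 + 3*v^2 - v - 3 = (v + 3)*(v^2 - 1) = (v - 1)*(v + 3)*(v + 1)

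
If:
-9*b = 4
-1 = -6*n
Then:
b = -4/9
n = 1/6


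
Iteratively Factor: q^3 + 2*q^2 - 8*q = (q + 4)*(q^2 - 2*q) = q*(q + 4)*(q - 2)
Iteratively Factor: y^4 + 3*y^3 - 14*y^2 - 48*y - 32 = (y + 1)*(y^3 + 2*y^2 - 16*y - 32) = (y + 1)*(y + 4)*(y^2 - 2*y - 8) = (y - 4)*(y + 1)*(y + 4)*(y + 2)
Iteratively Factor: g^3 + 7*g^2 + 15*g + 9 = (g + 1)*(g^2 + 6*g + 9) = (g + 1)*(g + 3)*(g + 3)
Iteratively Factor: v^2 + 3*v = (v)*(v + 3)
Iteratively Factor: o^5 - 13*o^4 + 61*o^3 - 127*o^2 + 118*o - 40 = (o - 1)*(o^4 - 12*o^3 + 49*o^2 - 78*o + 40) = (o - 1)^2*(o^3 - 11*o^2 + 38*o - 40) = (o - 5)*(o - 1)^2*(o^2 - 6*o + 8) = (o - 5)*(o - 4)*(o - 1)^2*(o - 2)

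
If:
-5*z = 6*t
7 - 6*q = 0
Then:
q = 7/6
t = -5*z/6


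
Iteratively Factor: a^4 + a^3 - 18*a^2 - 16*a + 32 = (a - 4)*(a^3 + 5*a^2 + 2*a - 8) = (a - 4)*(a + 2)*(a^2 + 3*a - 4) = (a - 4)*(a - 1)*(a + 2)*(a + 4)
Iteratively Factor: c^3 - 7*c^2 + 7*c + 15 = (c - 5)*(c^2 - 2*c - 3) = (c - 5)*(c + 1)*(c - 3)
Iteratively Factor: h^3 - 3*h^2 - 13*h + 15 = (h - 1)*(h^2 - 2*h - 15) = (h - 5)*(h - 1)*(h + 3)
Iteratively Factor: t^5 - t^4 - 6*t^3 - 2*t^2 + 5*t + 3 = (t + 1)*(t^4 - 2*t^3 - 4*t^2 + 2*t + 3) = (t - 1)*(t + 1)*(t^3 - t^2 - 5*t - 3) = (t - 1)*(t + 1)^2*(t^2 - 2*t - 3) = (t - 3)*(t - 1)*(t + 1)^2*(t + 1)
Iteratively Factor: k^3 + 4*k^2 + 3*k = (k + 3)*(k^2 + k) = k*(k + 3)*(k + 1)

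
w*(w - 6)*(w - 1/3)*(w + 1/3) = w^4 - 6*w^3 - w^2/9 + 2*w/3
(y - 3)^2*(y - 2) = y^3 - 8*y^2 + 21*y - 18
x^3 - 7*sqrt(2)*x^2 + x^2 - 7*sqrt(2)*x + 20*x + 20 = (x + 1)*(x - 5*sqrt(2))*(x - 2*sqrt(2))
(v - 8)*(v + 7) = v^2 - v - 56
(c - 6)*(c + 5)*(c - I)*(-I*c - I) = -I*c^4 - c^3 + 31*I*c^2 + 31*c + 30*I*c + 30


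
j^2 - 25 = (j - 5)*(j + 5)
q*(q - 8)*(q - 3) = q^3 - 11*q^2 + 24*q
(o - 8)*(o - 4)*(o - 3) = o^3 - 15*o^2 + 68*o - 96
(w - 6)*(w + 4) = w^2 - 2*w - 24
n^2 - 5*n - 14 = (n - 7)*(n + 2)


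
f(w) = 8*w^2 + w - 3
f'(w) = 16*w + 1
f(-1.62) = 16.38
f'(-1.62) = -24.92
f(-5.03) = 194.38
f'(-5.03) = -79.48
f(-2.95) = 63.67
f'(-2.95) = -46.20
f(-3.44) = 88.23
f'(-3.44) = -54.04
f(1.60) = 19.08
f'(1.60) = 26.60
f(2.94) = 69.09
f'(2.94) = 48.04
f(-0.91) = 2.71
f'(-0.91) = -13.56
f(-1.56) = 14.91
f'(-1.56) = -23.96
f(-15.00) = 1782.00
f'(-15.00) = -239.00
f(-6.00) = 279.00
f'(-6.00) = -95.00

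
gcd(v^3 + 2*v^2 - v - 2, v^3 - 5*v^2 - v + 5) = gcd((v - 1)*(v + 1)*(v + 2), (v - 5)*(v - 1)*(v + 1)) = v^2 - 1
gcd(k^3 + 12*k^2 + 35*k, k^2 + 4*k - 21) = k + 7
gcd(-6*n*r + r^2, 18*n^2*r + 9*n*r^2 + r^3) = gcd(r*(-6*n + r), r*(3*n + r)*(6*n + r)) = r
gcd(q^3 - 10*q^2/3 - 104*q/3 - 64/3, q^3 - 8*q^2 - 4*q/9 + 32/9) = q^2 - 22*q/3 - 16/3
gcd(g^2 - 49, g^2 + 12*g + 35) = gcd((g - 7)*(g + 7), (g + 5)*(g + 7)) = g + 7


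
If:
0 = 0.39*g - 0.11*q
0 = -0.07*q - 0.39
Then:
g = -1.57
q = -5.57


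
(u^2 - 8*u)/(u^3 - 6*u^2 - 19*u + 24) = u/(u^2 + 2*u - 3)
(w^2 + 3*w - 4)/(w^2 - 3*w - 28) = (w - 1)/(w - 7)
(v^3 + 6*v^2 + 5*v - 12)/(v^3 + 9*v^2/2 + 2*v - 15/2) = 2*(v + 4)/(2*v + 5)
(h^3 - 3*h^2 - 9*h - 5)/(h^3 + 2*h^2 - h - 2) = (h^2 - 4*h - 5)/(h^2 + h - 2)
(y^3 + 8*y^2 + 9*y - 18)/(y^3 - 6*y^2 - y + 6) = (y^2 + 9*y + 18)/(y^2 - 5*y - 6)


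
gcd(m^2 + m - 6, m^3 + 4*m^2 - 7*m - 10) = m - 2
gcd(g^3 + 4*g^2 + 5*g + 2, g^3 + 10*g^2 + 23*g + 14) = g^2 + 3*g + 2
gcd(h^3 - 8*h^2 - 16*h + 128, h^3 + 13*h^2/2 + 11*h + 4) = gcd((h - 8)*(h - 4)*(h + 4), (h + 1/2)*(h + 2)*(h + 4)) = h + 4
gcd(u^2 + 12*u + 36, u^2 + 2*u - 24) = u + 6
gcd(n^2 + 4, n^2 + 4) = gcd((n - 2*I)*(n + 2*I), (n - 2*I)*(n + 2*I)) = n^2 + 4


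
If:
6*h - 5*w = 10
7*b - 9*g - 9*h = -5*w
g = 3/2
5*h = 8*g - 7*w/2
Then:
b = 683/161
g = 3/2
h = 95/46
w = 11/23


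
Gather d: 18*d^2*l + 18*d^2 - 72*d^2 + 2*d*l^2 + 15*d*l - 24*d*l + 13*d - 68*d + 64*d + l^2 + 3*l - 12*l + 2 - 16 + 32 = d^2*(18*l - 54) + d*(2*l^2 - 9*l + 9) + l^2 - 9*l + 18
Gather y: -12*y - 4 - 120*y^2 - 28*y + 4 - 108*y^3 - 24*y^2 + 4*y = -108*y^3 - 144*y^2 - 36*y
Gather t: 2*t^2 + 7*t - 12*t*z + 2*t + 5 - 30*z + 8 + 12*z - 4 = 2*t^2 + t*(9 - 12*z) - 18*z + 9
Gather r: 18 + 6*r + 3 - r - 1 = 5*r + 20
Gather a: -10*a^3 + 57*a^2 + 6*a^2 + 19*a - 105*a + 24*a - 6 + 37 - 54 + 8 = -10*a^3 + 63*a^2 - 62*a - 15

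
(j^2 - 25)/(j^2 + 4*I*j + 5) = (j^2 - 25)/(j^2 + 4*I*j + 5)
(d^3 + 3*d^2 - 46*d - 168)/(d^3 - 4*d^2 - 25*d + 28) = (d + 6)/(d - 1)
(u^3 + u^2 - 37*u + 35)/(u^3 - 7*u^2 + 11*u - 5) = (u + 7)/(u - 1)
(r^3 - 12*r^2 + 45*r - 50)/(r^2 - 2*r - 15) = (r^2 - 7*r + 10)/(r + 3)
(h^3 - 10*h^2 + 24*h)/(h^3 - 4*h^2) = (h - 6)/h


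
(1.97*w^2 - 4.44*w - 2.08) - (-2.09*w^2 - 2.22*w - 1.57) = 4.06*w^2 - 2.22*w - 0.51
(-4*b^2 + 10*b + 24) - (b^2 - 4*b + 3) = -5*b^2 + 14*b + 21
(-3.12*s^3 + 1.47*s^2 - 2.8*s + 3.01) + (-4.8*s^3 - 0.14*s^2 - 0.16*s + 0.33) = -7.92*s^3 + 1.33*s^2 - 2.96*s + 3.34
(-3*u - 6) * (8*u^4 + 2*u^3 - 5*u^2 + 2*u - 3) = -24*u^5 - 54*u^4 + 3*u^3 + 24*u^2 - 3*u + 18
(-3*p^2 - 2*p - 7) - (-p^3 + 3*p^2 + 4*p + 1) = p^3 - 6*p^2 - 6*p - 8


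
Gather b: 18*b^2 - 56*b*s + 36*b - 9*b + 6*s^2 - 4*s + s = 18*b^2 + b*(27 - 56*s) + 6*s^2 - 3*s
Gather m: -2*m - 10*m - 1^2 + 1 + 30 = 30 - 12*m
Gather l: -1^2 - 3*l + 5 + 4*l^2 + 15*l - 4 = 4*l^2 + 12*l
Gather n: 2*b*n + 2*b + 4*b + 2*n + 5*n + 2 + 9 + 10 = 6*b + n*(2*b + 7) + 21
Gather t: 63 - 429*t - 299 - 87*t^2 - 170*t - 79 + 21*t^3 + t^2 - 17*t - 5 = 21*t^3 - 86*t^2 - 616*t - 320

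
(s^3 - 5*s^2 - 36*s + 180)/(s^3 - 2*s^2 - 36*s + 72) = (s - 5)/(s - 2)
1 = 1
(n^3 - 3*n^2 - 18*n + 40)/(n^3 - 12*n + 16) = (n - 5)/(n - 2)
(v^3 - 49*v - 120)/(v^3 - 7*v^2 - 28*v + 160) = (v + 3)/(v - 4)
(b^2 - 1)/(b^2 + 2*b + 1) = (b - 1)/(b + 1)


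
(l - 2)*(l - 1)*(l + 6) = l^3 + 3*l^2 - 16*l + 12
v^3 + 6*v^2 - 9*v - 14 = (v - 2)*(v + 1)*(v + 7)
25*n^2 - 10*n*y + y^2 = (-5*n + y)^2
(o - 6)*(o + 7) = o^2 + o - 42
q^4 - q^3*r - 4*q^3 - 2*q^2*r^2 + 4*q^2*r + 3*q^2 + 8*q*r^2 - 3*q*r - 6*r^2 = (q - 3)*(q - 1)*(q - 2*r)*(q + r)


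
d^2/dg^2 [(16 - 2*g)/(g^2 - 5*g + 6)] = 4*(-(g - 8)*(2*g - 5)^2 + (3*g - 13)*(g^2 - 5*g + 6))/(g^2 - 5*g + 6)^3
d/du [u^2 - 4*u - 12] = 2*u - 4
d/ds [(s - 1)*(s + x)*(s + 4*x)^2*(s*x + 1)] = (s + 4*x)*(x*(s - 1)*(s + x)*(s + 4*x) + 2*(s - 1)*(s + x)*(s*x + 1) + (s - 1)*(s + 4*x)*(s*x + 1) + (s + x)*(s + 4*x)*(s*x + 1))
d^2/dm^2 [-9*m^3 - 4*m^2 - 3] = -54*m - 8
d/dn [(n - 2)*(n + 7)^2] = 3*(n + 1)*(n + 7)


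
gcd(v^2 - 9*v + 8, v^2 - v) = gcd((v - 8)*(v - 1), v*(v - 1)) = v - 1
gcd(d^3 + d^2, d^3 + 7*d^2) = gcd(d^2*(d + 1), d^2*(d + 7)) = d^2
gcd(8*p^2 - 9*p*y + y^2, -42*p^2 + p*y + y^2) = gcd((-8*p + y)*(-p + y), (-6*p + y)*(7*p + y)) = 1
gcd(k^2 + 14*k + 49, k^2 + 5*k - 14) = k + 7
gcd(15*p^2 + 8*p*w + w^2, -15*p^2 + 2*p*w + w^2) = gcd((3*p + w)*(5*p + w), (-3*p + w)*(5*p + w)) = 5*p + w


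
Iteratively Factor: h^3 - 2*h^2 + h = (h - 1)*(h^2 - h) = (h - 1)^2*(h)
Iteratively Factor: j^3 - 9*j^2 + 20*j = (j - 4)*(j^2 - 5*j) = (j - 5)*(j - 4)*(j)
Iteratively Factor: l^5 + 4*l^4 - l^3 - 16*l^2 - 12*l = (l)*(l^4 + 4*l^3 - l^2 - 16*l - 12) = l*(l + 1)*(l^3 + 3*l^2 - 4*l - 12) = l*(l - 2)*(l + 1)*(l^2 + 5*l + 6) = l*(l - 2)*(l + 1)*(l + 3)*(l + 2)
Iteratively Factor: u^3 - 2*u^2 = (u)*(u^2 - 2*u) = u^2*(u - 2)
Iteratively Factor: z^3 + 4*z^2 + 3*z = (z + 3)*(z^2 + z) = z*(z + 3)*(z + 1)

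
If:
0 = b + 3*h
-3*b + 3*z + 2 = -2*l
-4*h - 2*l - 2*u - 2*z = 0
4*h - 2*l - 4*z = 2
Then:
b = -3*z/13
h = z/13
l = -24*z/13 - 1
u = 9*z/13 + 1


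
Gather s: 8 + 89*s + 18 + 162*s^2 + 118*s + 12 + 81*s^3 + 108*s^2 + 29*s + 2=81*s^3 + 270*s^2 + 236*s + 40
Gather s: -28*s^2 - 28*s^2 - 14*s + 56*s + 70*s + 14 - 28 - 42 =-56*s^2 + 112*s - 56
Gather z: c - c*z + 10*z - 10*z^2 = c - 10*z^2 + z*(10 - c)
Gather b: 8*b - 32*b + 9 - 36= -24*b - 27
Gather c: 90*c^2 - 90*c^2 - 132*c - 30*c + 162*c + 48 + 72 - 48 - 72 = 0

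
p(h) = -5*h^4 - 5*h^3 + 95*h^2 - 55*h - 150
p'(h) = -20*h^3 - 15*h^2 + 190*h - 55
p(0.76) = -140.79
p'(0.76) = 71.96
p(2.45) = 31.81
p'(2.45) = 26.34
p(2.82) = 22.05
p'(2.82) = -87.00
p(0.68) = -146.11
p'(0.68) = 60.98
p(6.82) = -8509.51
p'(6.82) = -5801.18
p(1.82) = -20.42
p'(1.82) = 120.54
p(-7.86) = -10504.29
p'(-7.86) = 7236.66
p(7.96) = -17163.70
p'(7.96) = -9580.19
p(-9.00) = -21120.00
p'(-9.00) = 11600.00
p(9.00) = -29400.00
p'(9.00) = -14140.00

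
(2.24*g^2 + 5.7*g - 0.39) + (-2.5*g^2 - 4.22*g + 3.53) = -0.26*g^2 + 1.48*g + 3.14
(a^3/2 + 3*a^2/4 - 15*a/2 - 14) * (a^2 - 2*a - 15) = a^5/2 - a^4/4 - 33*a^3/2 - 41*a^2/4 + 281*a/2 + 210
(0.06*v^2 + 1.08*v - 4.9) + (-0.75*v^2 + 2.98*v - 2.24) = -0.69*v^2 + 4.06*v - 7.14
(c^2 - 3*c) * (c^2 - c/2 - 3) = c^4 - 7*c^3/2 - 3*c^2/2 + 9*c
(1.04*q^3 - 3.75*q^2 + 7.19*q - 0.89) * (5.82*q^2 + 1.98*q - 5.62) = 6.0528*q^5 - 19.7658*q^4 + 28.576*q^3 + 30.1314*q^2 - 42.17*q + 5.0018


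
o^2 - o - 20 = (o - 5)*(o + 4)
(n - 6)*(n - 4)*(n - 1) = n^3 - 11*n^2 + 34*n - 24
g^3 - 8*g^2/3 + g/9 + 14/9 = (g - 7/3)*(g - 1)*(g + 2/3)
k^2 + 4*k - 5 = (k - 1)*(k + 5)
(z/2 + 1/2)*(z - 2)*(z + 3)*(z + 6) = z^4/2 + 4*z^3 + 7*z^2/2 - 18*z - 18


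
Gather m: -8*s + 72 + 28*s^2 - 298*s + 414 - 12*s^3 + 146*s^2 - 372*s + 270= -12*s^3 + 174*s^2 - 678*s + 756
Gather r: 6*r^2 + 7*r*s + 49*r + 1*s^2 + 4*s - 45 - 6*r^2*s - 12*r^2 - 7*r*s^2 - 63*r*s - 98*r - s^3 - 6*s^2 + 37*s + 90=r^2*(-6*s - 6) + r*(-7*s^2 - 56*s - 49) - s^3 - 5*s^2 + 41*s + 45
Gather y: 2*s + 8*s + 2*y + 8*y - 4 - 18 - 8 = 10*s + 10*y - 30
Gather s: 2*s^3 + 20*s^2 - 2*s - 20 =2*s^3 + 20*s^2 - 2*s - 20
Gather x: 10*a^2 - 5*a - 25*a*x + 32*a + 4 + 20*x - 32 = 10*a^2 + 27*a + x*(20 - 25*a) - 28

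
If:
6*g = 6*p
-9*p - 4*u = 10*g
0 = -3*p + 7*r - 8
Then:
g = -4*u/19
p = -4*u/19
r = 8/7 - 12*u/133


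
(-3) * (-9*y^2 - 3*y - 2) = 27*y^2 + 9*y + 6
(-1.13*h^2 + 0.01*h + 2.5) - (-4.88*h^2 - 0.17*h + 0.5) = 3.75*h^2 + 0.18*h + 2.0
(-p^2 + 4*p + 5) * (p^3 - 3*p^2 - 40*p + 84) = -p^5 + 7*p^4 + 33*p^3 - 259*p^2 + 136*p + 420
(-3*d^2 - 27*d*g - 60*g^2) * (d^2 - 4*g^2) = -3*d^4 - 27*d^3*g - 48*d^2*g^2 + 108*d*g^3 + 240*g^4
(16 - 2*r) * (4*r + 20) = -8*r^2 + 24*r + 320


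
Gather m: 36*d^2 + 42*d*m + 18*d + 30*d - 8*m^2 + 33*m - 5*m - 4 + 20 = 36*d^2 + 48*d - 8*m^2 + m*(42*d + 28) + 16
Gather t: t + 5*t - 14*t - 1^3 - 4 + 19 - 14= -8*t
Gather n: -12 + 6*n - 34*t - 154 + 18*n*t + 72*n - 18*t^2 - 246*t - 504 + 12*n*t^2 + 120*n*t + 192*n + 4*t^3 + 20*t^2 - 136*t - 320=n*(12*t^2 + 138*t + 270) + 4*t^3 + 2*t^2 - 416*t - 990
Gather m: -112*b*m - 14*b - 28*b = -112*b*m - 42*b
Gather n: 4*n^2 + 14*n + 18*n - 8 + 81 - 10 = 4*n^2 + 32*n + 63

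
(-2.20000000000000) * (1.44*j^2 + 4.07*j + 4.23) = -3.168*j^2 - 8.954*j - 9.306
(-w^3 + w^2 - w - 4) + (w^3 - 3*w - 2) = w^2 - 4*w - 6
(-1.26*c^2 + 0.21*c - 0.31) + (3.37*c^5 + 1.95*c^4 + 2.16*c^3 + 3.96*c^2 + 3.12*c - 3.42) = 3.37*c^5 + 1.95*c^4 + 2.16*c^3 + 2.7*c^2 + 3.33*c - 3.73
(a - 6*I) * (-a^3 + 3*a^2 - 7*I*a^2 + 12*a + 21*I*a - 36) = -a^4 + 3*a^3 - I*a^3 - 30*a^2 + 3*I*a^2 + 90*a - 72*I*a + 216*I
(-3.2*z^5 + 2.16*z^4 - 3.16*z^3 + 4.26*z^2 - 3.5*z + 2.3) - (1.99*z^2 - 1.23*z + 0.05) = -3.2*z^5 + 2.16*z^4 - 3.16*z^3 + 2.27*z^2 - 2.27*z + 2.25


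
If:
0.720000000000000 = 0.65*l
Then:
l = 1.11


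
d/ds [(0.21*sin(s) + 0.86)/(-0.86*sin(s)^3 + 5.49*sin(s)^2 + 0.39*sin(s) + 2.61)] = (0.3612*sin(s)^3 + 1.0659*sin(s)^2 - 9.4428*sin(s) + 0.2127)*cos(s)/(0.7396*sin(s)^6 - 9.4428*sin(s)^5 + 29.4693*sin(s)^4 - 0.206999999999999*sin(s)^3 + 28.8099*sin(s)^2 + 2.0358*sin(s) + 6.8121)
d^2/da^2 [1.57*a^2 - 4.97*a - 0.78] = 3.14000000000000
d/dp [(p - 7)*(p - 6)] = 2*p - 13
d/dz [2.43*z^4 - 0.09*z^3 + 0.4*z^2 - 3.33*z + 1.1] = 9.72*z^3 - 0.27*z^2 + 0.8*z - 3.33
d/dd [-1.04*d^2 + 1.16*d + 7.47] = 1.16 - 2.08*d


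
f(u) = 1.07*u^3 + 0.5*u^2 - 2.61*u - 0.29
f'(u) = 3.21*u^2 + 1.0*u - 2.61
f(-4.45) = -73.06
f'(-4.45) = 56.51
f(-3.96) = -48.56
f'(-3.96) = 43.77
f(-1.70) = 0.34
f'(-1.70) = 4.97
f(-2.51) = -7.51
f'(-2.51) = 15.10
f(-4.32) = -65.95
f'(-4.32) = 52.98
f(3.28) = 34.29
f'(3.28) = 35.20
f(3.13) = 29.25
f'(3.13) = 31.97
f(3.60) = 46.72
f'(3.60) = 42.59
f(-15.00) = -3459.89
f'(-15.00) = 704.64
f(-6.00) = -197.75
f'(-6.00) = 106.95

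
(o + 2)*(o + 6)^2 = o^3 + 14*o^2 + 60*o + 72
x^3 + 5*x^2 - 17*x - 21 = (x - 3)*(x + 1)*(x + 7)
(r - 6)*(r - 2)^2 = r^3 - 10*r^2 + 28*r - 24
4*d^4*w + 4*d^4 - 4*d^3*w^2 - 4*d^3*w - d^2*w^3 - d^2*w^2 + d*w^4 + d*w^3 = (-2*d + w)*(-d + w)*(2*d + w)*(d*w + d)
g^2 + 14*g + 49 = (g + 7)^2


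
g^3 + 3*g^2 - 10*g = g*(g - 2)*(g + 5)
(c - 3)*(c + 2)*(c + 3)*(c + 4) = c^4 + 6*c^3 - c^2 - 54*c - 72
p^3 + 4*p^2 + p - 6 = (p - 1)*(p + 2)*(p + 3)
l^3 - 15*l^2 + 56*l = l*(l - 8)*(l - 7)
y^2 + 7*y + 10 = (y + 2)*(y + 5)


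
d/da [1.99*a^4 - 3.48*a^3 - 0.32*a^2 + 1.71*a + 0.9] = 7.96*a^3 - 10.44*a^2 - 0.64*a + 1.71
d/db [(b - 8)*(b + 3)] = 2*b - 5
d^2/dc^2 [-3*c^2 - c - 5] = -6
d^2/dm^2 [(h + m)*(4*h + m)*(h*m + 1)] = 10*h^2 + 6*h*m + 2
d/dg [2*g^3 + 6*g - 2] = 6*g^2 + 6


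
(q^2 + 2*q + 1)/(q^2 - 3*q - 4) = (q + 1)/(q - 4)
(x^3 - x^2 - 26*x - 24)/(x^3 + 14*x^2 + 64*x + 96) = (x^2 - 5*x - 6)/(x^2 + 10*x + 24)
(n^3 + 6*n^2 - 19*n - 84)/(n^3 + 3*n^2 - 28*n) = (n + 3)/n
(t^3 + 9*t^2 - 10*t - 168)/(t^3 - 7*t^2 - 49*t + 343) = (t^2 + 2*t - 24)/(t^2 - 14*t + 49)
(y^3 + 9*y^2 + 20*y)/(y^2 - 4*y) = (y^2 + 9*y + 20)/(y - 4)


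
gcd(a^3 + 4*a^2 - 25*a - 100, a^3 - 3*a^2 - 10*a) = a - 5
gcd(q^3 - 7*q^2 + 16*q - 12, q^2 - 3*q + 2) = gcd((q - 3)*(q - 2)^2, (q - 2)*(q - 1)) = q - 2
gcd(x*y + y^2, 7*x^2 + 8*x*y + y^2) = x + y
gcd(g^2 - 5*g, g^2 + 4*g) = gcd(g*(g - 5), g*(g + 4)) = g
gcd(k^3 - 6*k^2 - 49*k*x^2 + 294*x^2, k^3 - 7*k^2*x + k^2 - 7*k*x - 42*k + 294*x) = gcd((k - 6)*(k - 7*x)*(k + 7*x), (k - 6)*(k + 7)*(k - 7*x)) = -k^2 + 7*k*x + 6*k - 42*x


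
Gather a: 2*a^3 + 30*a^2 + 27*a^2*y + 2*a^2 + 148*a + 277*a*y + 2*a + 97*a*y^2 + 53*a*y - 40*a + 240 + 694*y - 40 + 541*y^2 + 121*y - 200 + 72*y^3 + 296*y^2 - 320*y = 2*a^3 + a^2*(27*y + 32) + a*(97*y^2 + 330*y + 110) + 72*y^3 + 837*y^2 + 495*y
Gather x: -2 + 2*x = 2*x - 2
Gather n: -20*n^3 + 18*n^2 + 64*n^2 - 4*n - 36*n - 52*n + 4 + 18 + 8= -20*n^3 + 82*n^2 - 92*n + 30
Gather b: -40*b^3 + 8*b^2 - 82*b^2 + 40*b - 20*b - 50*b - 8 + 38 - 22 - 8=-40*b^3 - 74*b^2 - 30*b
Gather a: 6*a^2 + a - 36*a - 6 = 6*a^2 - 35*a - 6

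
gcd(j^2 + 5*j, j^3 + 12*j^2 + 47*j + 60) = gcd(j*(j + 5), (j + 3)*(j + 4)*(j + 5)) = j + 5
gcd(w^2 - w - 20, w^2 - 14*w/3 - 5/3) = w - 5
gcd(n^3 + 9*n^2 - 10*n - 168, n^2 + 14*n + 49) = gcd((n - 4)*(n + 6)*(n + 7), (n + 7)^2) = n + 7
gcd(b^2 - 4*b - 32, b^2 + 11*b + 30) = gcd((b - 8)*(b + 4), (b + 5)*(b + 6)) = 1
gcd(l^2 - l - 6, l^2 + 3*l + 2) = l + 2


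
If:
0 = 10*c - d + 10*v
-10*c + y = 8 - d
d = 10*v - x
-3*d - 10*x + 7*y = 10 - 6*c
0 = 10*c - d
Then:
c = -23/38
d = -115/19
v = 0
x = 115/19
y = 8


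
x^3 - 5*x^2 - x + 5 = (x - 5)*(x - 1)*(x + 1)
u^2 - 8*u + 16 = (u - 4)^2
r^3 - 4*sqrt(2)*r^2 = r^2*(r - 4*sqrt(2))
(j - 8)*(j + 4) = j^2 - 4*j - 32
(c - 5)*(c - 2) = c^2 - 7*c + 10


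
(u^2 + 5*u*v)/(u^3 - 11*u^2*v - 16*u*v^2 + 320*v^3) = u/(u^2 - 16*u*v + 64*v^2)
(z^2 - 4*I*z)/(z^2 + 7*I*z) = (z - 4*I)/(z + 7*I)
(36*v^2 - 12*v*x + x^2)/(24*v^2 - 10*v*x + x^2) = (-6*v + x)/(-4*v + x)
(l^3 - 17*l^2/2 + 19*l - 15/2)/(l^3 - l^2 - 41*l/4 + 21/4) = 2*(l^2 - 8*l + 15)/(2*l^2 - l - 21)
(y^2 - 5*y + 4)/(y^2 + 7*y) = (y^2 - 5*y + 4)/(y*(y + 7))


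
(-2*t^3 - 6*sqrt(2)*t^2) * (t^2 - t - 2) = -2*t^5 - 6*sqrt(2)*t^4 + 2*t^4 + 4*t^3 + 6*sqrt(2)*t^3 + 12*sqrt(2)*t^2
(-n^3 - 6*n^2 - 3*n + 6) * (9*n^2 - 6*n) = -9*n^5 - 48*n^4 + 9*n^3 + 72*n^2 - 36*n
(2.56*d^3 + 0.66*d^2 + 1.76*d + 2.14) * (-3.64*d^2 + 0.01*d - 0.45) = -9.3184*d^5 - 2.3768*d^4 - 7.5518*d^3 - 8.069*d^2 - 0.7706*d - 0.963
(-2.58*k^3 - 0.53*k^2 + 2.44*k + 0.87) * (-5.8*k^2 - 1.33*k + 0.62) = 14.964*k^5 + 6.5054*k^4 - 15.0467*k^3 - 8.6198*k^2 + 0.3557*k + 0.5394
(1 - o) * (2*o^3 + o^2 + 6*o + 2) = -2*o^4 + o^3 - 5*o^2 + 4*o + 2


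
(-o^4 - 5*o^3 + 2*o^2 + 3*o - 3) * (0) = 0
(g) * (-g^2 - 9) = -g^3 - 9*g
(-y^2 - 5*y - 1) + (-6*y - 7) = -y^2 - 11*y - 8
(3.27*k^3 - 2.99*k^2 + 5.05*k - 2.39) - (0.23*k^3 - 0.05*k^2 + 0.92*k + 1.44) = 3.04*k^3 - 2.94*k^2 + 4.13*k - 3.83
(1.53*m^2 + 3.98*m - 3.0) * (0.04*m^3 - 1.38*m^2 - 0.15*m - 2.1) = 0.0612*m^5 - 1.9522*m^4 - 5.8419*m^3 + 0.33*m^2 - 7.908*m + 6.3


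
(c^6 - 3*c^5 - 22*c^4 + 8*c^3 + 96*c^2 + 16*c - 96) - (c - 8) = c^6 - 3*c^5 - 22*c^4 + 8*c^3 + 96*c^2 + 15*c - 88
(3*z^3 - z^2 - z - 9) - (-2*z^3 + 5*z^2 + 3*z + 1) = 5*z^3 - 6*z^2 - 4*z - 10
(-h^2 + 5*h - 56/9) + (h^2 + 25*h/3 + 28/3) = 40*h/3 + 28/9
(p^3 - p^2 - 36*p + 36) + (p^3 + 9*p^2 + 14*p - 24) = 2*p^3 + 8*p^2 - 22*p + 12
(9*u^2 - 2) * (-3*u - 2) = -27*u^3 - 18*u^2 + 6*u + 4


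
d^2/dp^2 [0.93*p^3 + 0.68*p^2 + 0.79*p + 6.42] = 5.58*p + 1.36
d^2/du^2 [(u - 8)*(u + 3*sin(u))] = (24 - 3*u)*sin(u) + 6*cos(u) + 2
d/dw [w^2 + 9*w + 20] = 2*w + 9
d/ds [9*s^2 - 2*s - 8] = 18*s - 2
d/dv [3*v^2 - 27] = 6*v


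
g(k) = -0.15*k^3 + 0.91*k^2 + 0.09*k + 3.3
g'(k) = -0.45*k^2 + 1.82*k + 0.09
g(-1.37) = 5.27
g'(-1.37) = -3.25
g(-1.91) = 7.49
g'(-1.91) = -5.03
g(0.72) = 3.78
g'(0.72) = 1.17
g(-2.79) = 13.39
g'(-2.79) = -8.49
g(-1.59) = 6.06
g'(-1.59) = -3.94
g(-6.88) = 94.60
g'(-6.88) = -33.73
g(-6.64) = 86.74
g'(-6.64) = -31.84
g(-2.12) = 8.63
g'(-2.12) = -5.79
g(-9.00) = 185.55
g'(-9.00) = -52.74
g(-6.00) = 67.92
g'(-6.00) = -27.03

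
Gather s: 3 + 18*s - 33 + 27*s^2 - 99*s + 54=27*s^2 - 81*s + 24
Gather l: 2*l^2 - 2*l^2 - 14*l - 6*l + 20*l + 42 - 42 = 0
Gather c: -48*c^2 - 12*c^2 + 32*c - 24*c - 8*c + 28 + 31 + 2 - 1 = 60 - 60*c^2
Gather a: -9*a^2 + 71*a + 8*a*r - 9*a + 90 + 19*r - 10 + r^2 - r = -9*a^2 + a*(8*r + 62) + r^2 + 18*r + 80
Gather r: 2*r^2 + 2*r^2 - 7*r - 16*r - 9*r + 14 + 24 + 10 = 4*r^2 - 32*r + 48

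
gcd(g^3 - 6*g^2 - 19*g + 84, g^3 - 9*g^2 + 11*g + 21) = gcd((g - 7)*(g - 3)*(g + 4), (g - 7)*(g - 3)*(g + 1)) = g^2 - 10*g + 21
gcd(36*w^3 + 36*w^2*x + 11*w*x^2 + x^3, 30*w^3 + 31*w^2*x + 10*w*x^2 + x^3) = 6*w^2 + 5*w*x + x^2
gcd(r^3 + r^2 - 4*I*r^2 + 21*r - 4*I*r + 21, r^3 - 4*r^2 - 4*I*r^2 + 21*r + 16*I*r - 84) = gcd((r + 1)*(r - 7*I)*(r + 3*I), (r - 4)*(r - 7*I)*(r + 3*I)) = r^2 - 4*I*r + 21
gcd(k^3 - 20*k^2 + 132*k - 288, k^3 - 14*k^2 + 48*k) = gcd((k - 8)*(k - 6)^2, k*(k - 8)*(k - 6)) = k^2 - 14*k + 48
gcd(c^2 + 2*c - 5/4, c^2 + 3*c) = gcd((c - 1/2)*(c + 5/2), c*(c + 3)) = 1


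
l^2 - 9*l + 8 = (l - 8)*(l - 1)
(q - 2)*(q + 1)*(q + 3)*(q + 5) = q^4 + 7*q^3 + 5*q^2 - 31*q - 30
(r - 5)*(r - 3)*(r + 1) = r^3 - 7*r^2 + 7*r + 15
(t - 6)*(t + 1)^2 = t^3 - 4*t^2 - 11*t - 6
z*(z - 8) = z^2 - 8*z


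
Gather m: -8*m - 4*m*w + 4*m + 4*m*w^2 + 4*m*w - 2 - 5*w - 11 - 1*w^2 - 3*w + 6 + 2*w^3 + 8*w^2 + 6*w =m*(4*w^2 - 4) + 2*w^3 + 7*w^2 - 2*w - 7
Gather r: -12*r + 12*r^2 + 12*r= 12*r^2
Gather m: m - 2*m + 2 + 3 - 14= -m - 9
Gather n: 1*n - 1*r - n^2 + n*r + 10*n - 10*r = -n^2 + n*(r + 11) - 11*r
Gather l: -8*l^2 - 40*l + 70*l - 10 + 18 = -8*l^2 + 30*l + 8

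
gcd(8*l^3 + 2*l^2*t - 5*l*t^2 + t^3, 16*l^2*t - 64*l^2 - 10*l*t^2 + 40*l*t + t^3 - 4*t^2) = -2*l + t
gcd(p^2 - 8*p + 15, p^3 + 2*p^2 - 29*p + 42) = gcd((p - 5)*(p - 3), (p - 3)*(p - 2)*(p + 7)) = p - 3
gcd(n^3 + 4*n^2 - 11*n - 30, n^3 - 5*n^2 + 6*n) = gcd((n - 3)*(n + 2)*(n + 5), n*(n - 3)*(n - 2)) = n - 3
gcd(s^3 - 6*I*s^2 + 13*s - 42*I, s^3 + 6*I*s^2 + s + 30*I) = s^2 + I*s + 6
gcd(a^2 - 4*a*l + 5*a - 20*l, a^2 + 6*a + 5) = a + 5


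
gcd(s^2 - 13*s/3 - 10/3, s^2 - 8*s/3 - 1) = 1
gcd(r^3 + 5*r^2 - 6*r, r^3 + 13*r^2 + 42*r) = r^2 + 6*r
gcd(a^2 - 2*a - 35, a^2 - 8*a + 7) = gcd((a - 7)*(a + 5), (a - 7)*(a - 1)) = a - 7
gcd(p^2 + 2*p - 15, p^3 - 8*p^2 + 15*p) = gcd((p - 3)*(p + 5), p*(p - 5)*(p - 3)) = p - 3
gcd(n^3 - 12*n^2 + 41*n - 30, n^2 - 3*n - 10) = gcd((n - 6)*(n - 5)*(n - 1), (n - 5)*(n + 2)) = n - 5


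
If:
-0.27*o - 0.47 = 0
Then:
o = -1.74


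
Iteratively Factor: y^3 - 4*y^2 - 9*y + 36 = (y + 3)*(y^2 - 7*y + 12) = (y - 3)*(y + 3)*(y - 4)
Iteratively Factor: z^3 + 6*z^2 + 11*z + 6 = (z + 2)*(z^2 + 4*z + 3) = (z + 2)*(z + 3)*(z + 1)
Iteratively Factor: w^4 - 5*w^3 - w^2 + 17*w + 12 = (w + 1)*(w^3 - 6*w^2 + 5*w + 12) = (w - 4)*(w + 1)*(w^2 - 2*w - 3) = (w - 4)*(w + 1)^2*(w - 3)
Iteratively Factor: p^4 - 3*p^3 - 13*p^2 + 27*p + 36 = (p + 3)*(p^3 - 6*p^2 + 5*p + 12) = (p - 3)*(p + 3)*(p^2 - 3*p - 4) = (p - 3)*(p + 1)*(p + 3)*(p - 4)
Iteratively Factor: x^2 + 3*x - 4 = (x + 4)*(x - 1)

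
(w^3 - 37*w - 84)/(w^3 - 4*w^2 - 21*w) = (w + 4)/w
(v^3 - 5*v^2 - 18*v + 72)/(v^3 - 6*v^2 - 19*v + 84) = (v - 6)/(v - 7)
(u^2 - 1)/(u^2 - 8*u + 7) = (u + 1)/(u - 7)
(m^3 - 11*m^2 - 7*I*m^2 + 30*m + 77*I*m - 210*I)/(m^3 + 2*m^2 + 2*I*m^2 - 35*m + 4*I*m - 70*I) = (m^2 - m*(6 + 7*I) + 42*I)/(m^2 + m*(7 + 2*I) + 14*I)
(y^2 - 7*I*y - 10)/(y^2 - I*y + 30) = (y^2 - 7*I*y - 10)/(y^2 - I*y + 30)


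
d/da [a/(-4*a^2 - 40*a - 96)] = (a^2 - 24)/(4*(a^4 + 20*a^3 + 148*a^2 + 480*a + 576))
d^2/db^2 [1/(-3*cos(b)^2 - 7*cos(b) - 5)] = (36*sin(b)^4 - 7*sin(b)^2 - 455*cos(b)/4 + 63*cos(3*b)/4 - 97)/(-3*sin(b)^2 + 7*cos(b) + 8)^3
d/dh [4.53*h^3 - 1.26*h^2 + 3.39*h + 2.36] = 13.59*h^2 - 2.52*h + 3.39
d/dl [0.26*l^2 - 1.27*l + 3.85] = 0.52*l - 1.27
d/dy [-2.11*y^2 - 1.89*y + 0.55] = -4.22*y - 1.89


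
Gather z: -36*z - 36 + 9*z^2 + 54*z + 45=9*z^2 + 18*z + 9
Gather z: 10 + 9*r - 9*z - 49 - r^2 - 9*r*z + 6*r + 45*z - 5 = -r^2 + 15*r + z*(36 - 9*r) - 44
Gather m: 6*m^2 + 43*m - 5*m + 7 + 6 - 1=6*m^2 + 38*m + 12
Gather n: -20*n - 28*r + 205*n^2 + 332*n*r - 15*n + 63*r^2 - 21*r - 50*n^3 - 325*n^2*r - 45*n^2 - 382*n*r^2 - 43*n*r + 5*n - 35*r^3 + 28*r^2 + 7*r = -50*n^3 + n^2*(160 - 325*r) + n*(-382*r^2 + 289*r - 30) - 35*r^3 + 91*r^2 - 42*r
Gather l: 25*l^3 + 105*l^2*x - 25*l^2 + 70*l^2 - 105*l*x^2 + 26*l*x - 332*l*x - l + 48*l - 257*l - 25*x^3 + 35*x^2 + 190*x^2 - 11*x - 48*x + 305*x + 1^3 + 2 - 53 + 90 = 25*l^3 + l^2*(105*x + 45) + l*(-105*x^2 - 306*x - 210) - 25*x^3 + 225*x^2 + 246*x + 40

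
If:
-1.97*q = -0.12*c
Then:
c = 16.4166666666667*q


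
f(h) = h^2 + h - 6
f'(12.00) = 25.00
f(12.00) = 150.00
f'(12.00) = 25.00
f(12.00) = 150.00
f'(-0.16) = 0.68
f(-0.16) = -6.13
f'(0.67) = 2.34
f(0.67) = -4.88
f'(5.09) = 11.18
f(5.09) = 25.00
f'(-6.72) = -12.44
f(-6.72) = 32.44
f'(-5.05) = -9.10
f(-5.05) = 14.45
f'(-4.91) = -8.82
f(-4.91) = 13.20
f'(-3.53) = -6.06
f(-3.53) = 2.93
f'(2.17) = 5.34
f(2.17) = 0.88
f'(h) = 2*h + 1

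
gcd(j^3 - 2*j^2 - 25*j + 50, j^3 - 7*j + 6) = j - 2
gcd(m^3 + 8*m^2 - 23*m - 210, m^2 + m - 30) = m^2 + m - 30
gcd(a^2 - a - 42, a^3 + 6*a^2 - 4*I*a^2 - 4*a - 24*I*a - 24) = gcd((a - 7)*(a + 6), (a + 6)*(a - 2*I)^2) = a + 6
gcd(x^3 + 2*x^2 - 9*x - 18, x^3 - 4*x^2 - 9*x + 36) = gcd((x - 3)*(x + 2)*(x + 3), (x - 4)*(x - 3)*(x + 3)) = x^2 - 9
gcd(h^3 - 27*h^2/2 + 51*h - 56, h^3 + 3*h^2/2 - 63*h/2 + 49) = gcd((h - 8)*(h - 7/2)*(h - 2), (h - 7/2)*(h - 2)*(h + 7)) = h^2 - 11*h/2 + 7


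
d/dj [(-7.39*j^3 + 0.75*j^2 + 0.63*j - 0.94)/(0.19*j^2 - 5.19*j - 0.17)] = (-1.4041*j^4 + 76.7082*j^3 - 0.2433*j^2 + 0.1022*j - 4.9857)/(0.0361*j^4 - 1.9722*j^3 + 26.8715*j^2 + 1.7646*j + 0.0289)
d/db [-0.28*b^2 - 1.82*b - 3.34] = -0.56*b - 1.82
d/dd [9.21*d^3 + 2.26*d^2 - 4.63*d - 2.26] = 27.63*d^2 + 4.52*d - 4.63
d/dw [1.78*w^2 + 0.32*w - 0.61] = 3.56*w + 0.32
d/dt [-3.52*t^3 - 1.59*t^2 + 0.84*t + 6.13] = -10.56*t^2 - 3.18*t + 0.84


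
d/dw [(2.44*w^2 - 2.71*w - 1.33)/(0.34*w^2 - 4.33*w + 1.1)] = (-9.6438*w^2 + 6.2724*w - 8.7399)/(0.1156*w^4 - 2.9444*w^3 + 19.4969*w^2 - 9.526*w + 1.21)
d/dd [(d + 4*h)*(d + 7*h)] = 2*d + 11*h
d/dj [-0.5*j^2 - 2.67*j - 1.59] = -1.0*j - 2.67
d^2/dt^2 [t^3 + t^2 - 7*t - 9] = 6*t + 2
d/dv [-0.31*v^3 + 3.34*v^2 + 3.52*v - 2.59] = -0.93*v^2 + 6.68*v + 3.52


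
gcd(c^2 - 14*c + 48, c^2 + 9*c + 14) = 1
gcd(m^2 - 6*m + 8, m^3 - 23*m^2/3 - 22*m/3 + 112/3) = m - 2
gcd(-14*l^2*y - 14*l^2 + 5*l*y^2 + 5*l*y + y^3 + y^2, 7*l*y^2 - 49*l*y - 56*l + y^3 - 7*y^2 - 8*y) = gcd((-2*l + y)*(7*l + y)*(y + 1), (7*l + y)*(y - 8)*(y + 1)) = 7*l*y + 7*l + y^2 + y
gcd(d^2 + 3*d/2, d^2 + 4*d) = d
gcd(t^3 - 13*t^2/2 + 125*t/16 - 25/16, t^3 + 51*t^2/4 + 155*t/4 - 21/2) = t - 1/4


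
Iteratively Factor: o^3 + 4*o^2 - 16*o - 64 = (o + 4)*(o^2 - 16) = (o - 4)*(o + 4)*(o + 4)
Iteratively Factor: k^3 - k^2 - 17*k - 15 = (k - 5)*(k^2 + 4*k + 3) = (k - 5)*(k + 1)*(k + 3)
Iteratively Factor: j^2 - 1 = (j - 1)*(j + 1)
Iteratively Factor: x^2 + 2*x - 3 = (x + 3)*(x - 1)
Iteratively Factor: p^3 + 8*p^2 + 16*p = (p + 4)*(p^2 + 4*p) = p*(p + 4)*(p + 4)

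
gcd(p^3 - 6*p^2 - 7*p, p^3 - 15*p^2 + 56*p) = p^2 - 7*p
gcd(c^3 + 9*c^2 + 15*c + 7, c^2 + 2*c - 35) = c + 7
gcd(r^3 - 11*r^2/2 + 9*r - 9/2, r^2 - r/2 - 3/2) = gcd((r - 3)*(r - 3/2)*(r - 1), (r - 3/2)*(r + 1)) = r - 3/2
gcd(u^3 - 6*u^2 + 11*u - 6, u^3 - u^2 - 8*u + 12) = u - 2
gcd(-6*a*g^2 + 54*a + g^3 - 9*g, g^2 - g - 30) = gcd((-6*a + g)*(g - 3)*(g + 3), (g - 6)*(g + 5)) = 1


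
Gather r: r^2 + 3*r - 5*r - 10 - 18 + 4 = r^2 - 2*r - 24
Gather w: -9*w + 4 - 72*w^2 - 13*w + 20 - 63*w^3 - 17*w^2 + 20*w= -63*w^3 - 89*w^2 - 2*w + 24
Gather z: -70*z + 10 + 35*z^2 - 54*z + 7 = 35*z^2 - 124*z + 17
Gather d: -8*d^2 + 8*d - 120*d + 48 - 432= -8*d^2 - 112*d - 384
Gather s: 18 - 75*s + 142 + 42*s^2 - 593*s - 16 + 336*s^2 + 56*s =378*s^2 - 612*s + 144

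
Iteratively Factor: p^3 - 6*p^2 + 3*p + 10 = (p - 2)*(p^2 - 4*p - 5) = (p - 5)*(p - 2)*(p + 1)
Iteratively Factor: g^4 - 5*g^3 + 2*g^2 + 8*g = (g + 1)*(g^3 - 6*g^2 + 8*g) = (g - 2)*(g + 1)*(g^2 - 4*g) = g*(g - 2)*(g + 1)*(g - 4)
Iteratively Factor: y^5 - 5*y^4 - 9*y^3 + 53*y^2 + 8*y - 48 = (y + 1)*(y^4 - 6*y^3 - 3*y^2 + 56*y - 48) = (y - 4)*(y + 1)*(y^3 - 2*y^2 - 11*y + 12) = (y - 4)*(y + 1)*(y + 3)*(y^2 - 5*y + 4) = (y - 4)*(y - 1)*(y + 1)*(y + 3)*(y - 4)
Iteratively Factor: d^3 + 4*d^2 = (d)*(d^2 + 4*d) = d*(d + 4)*(d)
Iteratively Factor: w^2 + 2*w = (w + 2)*(w)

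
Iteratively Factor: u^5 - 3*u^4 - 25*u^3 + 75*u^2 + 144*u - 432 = (u + 3)*(u^4 - 6*u^3 - 7*u^2 + 96*u - 144) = (u - 4)*(u + 3)*(u^3 - 2*u^2 - 15*u + 36) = (u - 4)*(u - 3)*(u + 3)*(u^2 + u - 12) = (u - 4)*(u - 3)^2*(u + 3)*(u + 4)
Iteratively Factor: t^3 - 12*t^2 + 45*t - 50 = (t - 2)*(t^2 - 10*t + 25) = (t - 5)*(t - 2)*(t - 5)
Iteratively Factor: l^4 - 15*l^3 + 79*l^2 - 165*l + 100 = (l - 5)*(l^3 - 10*l^2 + 29*l - 20) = (l - 5)*(l - 1)*(l^2 - 9*l + 20) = (l - 5)^2*(l - 1)*(l - 4)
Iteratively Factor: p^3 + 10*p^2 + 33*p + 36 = (p + 3)*(p^2 + 7*p + 12) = (p + 3)^2*(p + 4)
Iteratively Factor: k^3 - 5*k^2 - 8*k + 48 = (k - 4)*(k^2 - k - 12) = (k - 4)*(k + 3)*(k - 4)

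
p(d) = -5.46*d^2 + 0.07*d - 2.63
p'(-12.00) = 131.11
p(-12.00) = -789.71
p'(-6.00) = 65.59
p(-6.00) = -199.61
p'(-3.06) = 33.49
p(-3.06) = -53.97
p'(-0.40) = 4.44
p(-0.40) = -3.53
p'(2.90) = -31.60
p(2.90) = -48.35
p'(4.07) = -44.37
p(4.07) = -92.79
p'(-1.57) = 17.21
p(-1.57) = -16.20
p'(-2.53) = 27.70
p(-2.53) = -37.76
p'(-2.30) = 25.19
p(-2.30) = -31.67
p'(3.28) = -35.75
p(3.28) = -61.14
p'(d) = 0.07 - 10.92*d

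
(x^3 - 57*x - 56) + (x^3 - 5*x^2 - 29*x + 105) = 2*x^3 - 5*x^2 - 86*x + 49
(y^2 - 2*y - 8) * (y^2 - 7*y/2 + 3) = y^4 - 11*y^3/2 + 2*y^2 + 22*y - 24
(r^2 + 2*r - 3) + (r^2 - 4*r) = 2*r^2 - 2*r - 3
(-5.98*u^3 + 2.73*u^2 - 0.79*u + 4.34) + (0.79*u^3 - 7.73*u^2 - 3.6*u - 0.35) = -5.19*u^3 - 5.0*u^2 - 4.39*u + 3.99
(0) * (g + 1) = 0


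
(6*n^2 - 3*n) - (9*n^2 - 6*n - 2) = -3*n^2 + 3*n + 2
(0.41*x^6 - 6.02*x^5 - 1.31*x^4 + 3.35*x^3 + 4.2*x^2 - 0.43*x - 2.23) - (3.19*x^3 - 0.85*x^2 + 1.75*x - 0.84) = 0.41*x^6 - 6.02*x^5 - 1.31*x^4 + 0.16*x^3 + 5.05*x^2 - 2.18*x - 1.39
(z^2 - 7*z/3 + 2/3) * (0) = 0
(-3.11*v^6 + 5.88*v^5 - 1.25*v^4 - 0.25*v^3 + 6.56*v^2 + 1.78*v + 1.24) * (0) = 0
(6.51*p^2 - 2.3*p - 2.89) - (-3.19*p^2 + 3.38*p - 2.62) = 9.7*p^2 - 5.68*p - 0.27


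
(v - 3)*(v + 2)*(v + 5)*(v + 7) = v^4 + 11*v^3 + 17*v^2 - 107*v - 210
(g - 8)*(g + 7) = g^2 - g - 56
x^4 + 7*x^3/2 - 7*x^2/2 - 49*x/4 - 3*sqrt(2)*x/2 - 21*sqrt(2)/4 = (x + 7/2)*(x - 3*sqrt(2)/2)*(x + sqrt(2)/2)*(x + sqrt(2))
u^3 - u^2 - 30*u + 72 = (u - 4)*(u - 3)*(u + 6)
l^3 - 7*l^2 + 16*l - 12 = (l - 3)*(l - 2)^2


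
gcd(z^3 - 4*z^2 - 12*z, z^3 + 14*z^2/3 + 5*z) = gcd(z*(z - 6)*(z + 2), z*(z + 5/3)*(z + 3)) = z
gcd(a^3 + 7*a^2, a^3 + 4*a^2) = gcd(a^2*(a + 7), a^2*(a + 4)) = a^2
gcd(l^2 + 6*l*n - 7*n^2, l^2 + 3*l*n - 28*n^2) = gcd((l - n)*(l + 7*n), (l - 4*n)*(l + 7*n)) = l + 7*n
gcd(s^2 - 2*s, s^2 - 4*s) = s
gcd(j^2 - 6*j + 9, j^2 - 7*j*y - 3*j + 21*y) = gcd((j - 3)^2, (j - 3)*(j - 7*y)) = j - 3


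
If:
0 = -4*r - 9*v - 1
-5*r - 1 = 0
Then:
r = -1/5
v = -1/45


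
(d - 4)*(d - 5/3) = d^2 - 17*d/3 + 20/3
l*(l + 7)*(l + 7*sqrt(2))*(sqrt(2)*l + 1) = sqrt(2)*l^4 + 7*sqrt(2)*l^3 + 15*l^3 + 7*sqrt(2)*l^2 + 105*l^2 + 49*sqrt(2)*l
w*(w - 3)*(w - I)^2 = w^4 - 3*w^3 - 2*I*w^3 - w^2 + 6*I*w^2 + 3*w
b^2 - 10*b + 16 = (b - 8)*(b - 2)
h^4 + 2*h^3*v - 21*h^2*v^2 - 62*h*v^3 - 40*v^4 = (h - 5*v)*(h + v)*(h + 2*v)*(h + 4*v)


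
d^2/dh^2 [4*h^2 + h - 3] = 8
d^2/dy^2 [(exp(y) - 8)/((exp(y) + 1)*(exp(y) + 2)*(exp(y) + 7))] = (4*exp(6*y) - 42*exp(5*y) - 872*exp(4*y) - 3980*exp(3*y) - 5352*exp(2*y) - 74*exp(y) + 2772)*exp(y)/(exp(9*y) + 30*exp(8*y) + 369*exp(7*y) + 2422*exp(6*y) + 9327*exp(5*y) + 22002*exp(4*y) + 32075*exp(3*y) + 28098*exp(2*y) + 13524*exp(y) + 2744)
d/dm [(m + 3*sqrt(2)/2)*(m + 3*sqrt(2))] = 2*m + 9*sqrt(2)/2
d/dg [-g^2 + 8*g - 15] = 8 - 2*g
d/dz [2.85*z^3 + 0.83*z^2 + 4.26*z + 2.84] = 8.55*z^2 + 1.66*z + 4.26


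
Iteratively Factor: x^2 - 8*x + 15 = (x - 5)*(x - 3)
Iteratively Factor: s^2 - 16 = (s + 4)*(s - 4)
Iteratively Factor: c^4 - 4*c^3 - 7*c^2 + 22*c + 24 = (c - 4)*(c^3 - 7*c - 6) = (c - 4)*(c - 3)*(c^2 + 3*c + 2) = (c - 4)*(c - 3)*(c + 1)*(c + 2)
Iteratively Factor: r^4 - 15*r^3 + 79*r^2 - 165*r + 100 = (r - 5)*(r^3 - 10*r^2 + 29*r - 20) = (r - 5)*(r - 1)*(r^2 - 9*r + 20) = (r - 5)^2*(r - 1)*(r - 4)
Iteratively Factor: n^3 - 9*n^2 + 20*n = (n - 4)*(n^2 - 5*n) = n*(n - 4)*(n - 5)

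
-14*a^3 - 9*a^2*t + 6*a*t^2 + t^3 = (-2*a + t)*(a + t)*(7*a + t)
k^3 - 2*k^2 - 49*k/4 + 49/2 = (k - 7/2)*(k - 2)*(k + 7/2)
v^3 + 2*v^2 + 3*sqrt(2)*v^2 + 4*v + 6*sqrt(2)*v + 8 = (v + 2)*(v + sqrt(2))*(v + 2*sqrt(2))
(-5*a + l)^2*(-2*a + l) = -50*a^3 + 45*a^2*l - 12*a*l^2 + l^3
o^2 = o^2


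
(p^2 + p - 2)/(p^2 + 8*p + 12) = (p - 1)/(p + 6)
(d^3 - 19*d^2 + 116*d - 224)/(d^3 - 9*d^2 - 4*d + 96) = (d - 7)/(d + 3)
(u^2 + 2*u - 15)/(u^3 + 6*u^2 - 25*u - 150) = (u - 3)/(u^2 + u - 30)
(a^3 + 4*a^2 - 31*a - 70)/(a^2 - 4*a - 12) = (a^2 + 2*a - 35)/(a - 6)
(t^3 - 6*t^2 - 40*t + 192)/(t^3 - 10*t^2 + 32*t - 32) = (t^2 - 2*t - 48)/(t^2 - 6*t + 8)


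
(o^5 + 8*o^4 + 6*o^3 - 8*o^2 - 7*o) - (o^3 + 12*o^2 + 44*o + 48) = o^5 + 8*o^4 + 5*o^3 - 20*o^2 - 51*o - 48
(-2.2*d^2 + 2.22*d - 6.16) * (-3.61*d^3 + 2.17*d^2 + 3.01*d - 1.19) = 7.942*d^5 - 12.7882*d^4 + 20.433*d^3 - 4.067*d^2 - 21.1834*d + 7.3304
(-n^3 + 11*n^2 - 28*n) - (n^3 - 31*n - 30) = -2*n^3 + 11*n^2 + 3*n + 30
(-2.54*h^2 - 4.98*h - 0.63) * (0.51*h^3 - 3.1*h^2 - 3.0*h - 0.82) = -1.2954*h^5 + 5.3342*h^4 + 22.7367*h^3 + 18.9758*h^2 + 5.9736*h + 0.5166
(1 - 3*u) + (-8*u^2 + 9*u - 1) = -8*u^2 + 6*u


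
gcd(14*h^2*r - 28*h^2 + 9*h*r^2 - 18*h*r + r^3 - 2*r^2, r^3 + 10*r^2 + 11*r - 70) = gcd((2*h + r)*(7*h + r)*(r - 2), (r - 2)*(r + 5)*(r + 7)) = r - 2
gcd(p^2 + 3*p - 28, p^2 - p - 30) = 1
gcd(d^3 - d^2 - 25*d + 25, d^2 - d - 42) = 1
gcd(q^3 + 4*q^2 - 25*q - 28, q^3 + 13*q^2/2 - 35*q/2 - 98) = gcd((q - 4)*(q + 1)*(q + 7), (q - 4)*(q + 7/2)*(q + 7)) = q^2 + 3*q - 28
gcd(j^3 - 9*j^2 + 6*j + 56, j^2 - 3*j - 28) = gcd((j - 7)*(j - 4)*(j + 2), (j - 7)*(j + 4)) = j - 7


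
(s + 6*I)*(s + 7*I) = s^2 + 13*I*s - 42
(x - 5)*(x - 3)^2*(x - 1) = x^4 - 12*x^3 + 50*x^2 - 84*x + 45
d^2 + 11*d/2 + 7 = (d + 2)*(d + 7/2)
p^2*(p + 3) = p^3 + 3*p^2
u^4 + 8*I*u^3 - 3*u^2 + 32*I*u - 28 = (u - 2*I)*(u + I)*(u + 2*I)*(u + 7*I)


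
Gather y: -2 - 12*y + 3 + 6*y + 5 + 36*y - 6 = 30*y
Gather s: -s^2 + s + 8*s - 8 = -s^2 + 9*s - 8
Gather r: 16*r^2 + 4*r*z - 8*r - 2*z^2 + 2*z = 16*r^2 + r*(4*z - 8) - 2*z^2 + 2*z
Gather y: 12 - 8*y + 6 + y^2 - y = y^2 - 9*y + 18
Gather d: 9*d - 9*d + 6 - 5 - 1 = 0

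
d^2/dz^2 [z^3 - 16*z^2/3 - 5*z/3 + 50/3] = 6*z - 32/3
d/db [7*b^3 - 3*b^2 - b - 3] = 21*b^2 - 6*b - 1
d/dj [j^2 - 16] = 2*j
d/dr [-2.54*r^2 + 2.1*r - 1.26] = 2.1 - 5.08*r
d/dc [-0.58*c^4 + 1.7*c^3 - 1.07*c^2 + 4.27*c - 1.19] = -2.32*c^3 + 5.1*c^2 - 2.14*c + 4.27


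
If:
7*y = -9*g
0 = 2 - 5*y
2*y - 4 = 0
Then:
No Solution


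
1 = 1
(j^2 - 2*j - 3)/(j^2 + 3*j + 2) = (j - 3)/(j + 2)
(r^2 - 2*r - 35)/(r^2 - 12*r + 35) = (r + 5)/(r - 5)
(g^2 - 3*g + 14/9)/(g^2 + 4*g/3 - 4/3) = (g - 7/3)/(g + 2)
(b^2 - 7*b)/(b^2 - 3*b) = (b - 7)/(b - 3)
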